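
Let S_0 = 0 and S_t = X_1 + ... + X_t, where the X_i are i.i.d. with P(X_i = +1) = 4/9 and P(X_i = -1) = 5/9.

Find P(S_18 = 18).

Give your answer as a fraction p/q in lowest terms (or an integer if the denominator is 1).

Answer: 68719476736/150094635296999121

Derivation:
To reach position 18 after 18 steps: need 18 steps of +1 and 0 steps of -1.
Number of such sequences: C(18,18) = 1
Each has probability (4/9)^18 · (5/9)^0 = 68719476736/150094635296999121
P = 1 · 68719476736/150094635296999121 = 68719476736/150094635296999121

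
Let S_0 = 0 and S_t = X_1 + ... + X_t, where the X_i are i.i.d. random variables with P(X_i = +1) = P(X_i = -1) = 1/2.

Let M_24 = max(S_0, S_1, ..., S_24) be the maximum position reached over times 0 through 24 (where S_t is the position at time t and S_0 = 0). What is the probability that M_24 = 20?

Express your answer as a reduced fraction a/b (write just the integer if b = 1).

Answer: 69/4194304

Derivation:
Let M_24 = max(S_0,...,S_24). Use the reflection principle: for j ≥ 1, #{paths with M_24 ≥ j} = #{S_24 ≥ j} + #{S_24 ≥ j+1}.
By reflection, #{M_24 ≥ 20} = #{S_24 ≥ 20} + #{S_24 ≥ 21} = 301 + 25 = 326.
#{M_24 ≥ 21} = #{S_24 ≥ 21} + #{S_24 ≥ 22} = 25 + 25 = 50.
#{M_24 = 20} = 326 - 50 = 276.
P(M_24 = 20) = 276/16777216 = 69/4194304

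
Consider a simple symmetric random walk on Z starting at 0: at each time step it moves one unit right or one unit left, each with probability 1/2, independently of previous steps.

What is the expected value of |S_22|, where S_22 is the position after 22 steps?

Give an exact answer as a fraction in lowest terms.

Answer: 969969/262144

Derivation:
S_22 takes values m ≡ 0 (mod 2) with |m| ≤ 22; P(S_22=m) = C(22,(22+m)/2)/2^22.
Total paths: 2^22 = 4194304
Distribution: P(S=-22)=1/4194304, P(S=-20)=22/4194304, P(S=-18)=231/4194304, P(S=-16)=1540/4194304, P(S=-14)=7315/4194304, P(S=-12)=26334/4194304, P(S=-10)=74613/4194304, P(S=-8)=170544/4194304, P(S=-6)=319770/4194304, P(S=-4)=497420/4194304, P(S=-2)=646646/4194304, P(S=0)=705432/4194304, P(S=2)=646646/4194304, P(S=4)=497420/4194304, P(S=6)=319770/4194304, P(S=8)=170544/4194304, P(S=10)=74613/4194304, P(S=12)=26334/4194304, P(S=14)=7315/4194304, P(S=16)=1540/4194304, P(S=18)=231/4194304, P(S=20)=22/4194304, P(S=22)=1/4194304
E[|S_22|] = Σ_m |m|·P(S_22=m) = 15519504/4194304 = 969969/262144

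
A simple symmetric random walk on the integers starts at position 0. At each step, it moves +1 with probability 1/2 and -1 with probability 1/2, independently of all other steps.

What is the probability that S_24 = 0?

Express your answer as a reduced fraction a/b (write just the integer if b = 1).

To return to 0 after 24 steps: need exactly 12 steps of +1 and 12 of -1.
Favorable paths: C(24,12) = 2704156
Total paths: 2^24 = 16777216
P = 2704156/16777216 = 676039/4194304

Answer: 676039/4194304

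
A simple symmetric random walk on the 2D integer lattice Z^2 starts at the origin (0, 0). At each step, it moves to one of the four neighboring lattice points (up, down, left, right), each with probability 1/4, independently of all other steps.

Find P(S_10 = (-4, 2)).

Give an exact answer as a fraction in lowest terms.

Answer: 4725/524288

Derivation:
Let h be the number of horizontal steps (so 10-h are vertical). To end at (-4,2) need (h-4)/2 right-steps and ((10-h)+2)/2 up-steps.
Sum over h with 4 ≤ h ≤ 8, h ≡ 0 (mod 2), 10-h ≡ 0 (mod 2):
h=4: C(10,4)·C(4,0)·C(6,4) = 210·1·15 = 3150
h=6: C(10,6)·C(6,1)·C(4,3) = 210·6·4 = 5040
h=8: C(10,8)·C(8,2)·C(2,2) = 45·28·1 = 1260
Total favorable: 9450
Total paths: 4^10 = 1048576
P = 9450/1048576 = 4725/524288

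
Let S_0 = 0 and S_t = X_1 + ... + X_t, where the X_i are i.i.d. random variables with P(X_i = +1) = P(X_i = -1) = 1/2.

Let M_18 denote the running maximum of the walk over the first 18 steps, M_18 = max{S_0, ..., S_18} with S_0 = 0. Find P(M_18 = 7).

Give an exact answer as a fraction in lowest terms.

Let M_18 = max(S_0,...,S_18). Use the reflection principle: for j ≥ 1, #{paths with M_18 ≥ j} = #{S_18 ≥ j} + #{S_18 ≥ j+1}.
By reflection, #{M_18 ≥ 7} = #{S_18 ≥ 7} + #{S_18 ≥ 8} = 12616 + 12616 = 25232.
#{M_18 ≥ 8} = #{S_18 ≥ 8} + #{S_18 ≥ 9} = 12616 + 4048 = 16664.
#{M_18 = 7} = 25232 - 16664 = 8568.
P(M_18 = 7) = 8568/262144 = 1071/32768

Answer: 1071/32768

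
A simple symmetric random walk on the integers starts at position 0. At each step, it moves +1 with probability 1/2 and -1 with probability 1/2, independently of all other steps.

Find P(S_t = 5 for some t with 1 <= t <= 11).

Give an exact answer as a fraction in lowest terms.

Count via complement. Let g(t,s) = #length-t paths at position s with S_1..S_t all ≠ 5.
g(t,s) = g(t-1,s-1) + g(t-1,s+1) for s ≠ 5; g(t,5) = 0.
t=0: g(0,0)=1
t=1: g(1,-1)=1 g(1,1)=1
t=2: g(2,-2)=1 g(2,0)=2 g(2,2)=1
t=3: g(3,-3)=1 g(3,-1)=3 g(3,1)=3 g(3,3)=1
t=4: g(4,-4)=1 g(4,-2)=4 g(4,0)=6 g(4,2)=4 g(4,4)=1
t=5: g(5,-5)=1 g(5,-3)=5 g(5,-1)=10 g(5,1)=10 g(5,3)=5
t=6: g(6,-6)=1 g(6,-4)=6 g(6,-2)=15 g(6,0)=20 g(6,2)=15 g(6,4)=5
t=7: g(7,-7)=1 g(7,-5)=7 g(7,-3)=21 g(7,-1)=35 g(7,1)=35 g(7,3)=20
t=8: g(8,-8)=1 g(8,-6)=8 g(8,-4)=28 g(8,-2)=56 g(8,0)=70 g(8,2)=55 g(8,4)=20
t=9: g(9,-9)=1 g(9,-7)=9 g(9,-5)=36 g(9,-3)=84 g(9,-1)=126 g(9,1)=125 g(9,3)=75
t=10: g(10,-10)=1 g(10,-8)=10 g(10,-6)=45 g(10,-4)=120 g(10,-2)=210 g(10,0)=251 g(10,2)=200 g(10,4)=75
t=11: g(11,-11)=1 g(11,-9)=11 g(11,-7)=55 g(11,-5)=165 g(11,-3)=330 g(11,-1)=461 g(11,1)=451 g(11,3)=275
Paths never hitting 5: Σ_s g(11,s) = 1749
Paths hitting 5: 2^11 - 1749 = 299
P = 299/2048 = 299/2048

Answer: 299/2048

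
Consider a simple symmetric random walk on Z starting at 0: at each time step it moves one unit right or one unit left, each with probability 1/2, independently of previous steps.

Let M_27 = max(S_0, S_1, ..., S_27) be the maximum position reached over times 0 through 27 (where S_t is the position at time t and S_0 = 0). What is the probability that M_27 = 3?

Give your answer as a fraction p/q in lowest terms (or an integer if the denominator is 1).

Let M_27 = max(S_0,...,S_27). Use the reflection principle: for j ≥ 1, #{paths with M_27 ≥ j} = #{S_27 ≥ j} + #{S_27 ≥ j+1}.
By reflection, #{M_27 ≥ 3} = #{S_27 ≥ 3} + #{S_27 ≥ 4} = 47050564 + 29666704 = 76717268.
#{M_27 ≥ 4} = #{S_27 ≥ 4} + #{S_27 ≥ 5} = 29666704 + 29666704 = 59333408.
#{M_27 = 3} = 76717268 - 59333408 = 17383860.
P(M_27 = 3) = 17383860/134217728 = 4345965/33554432

Answer: 4345965/33554432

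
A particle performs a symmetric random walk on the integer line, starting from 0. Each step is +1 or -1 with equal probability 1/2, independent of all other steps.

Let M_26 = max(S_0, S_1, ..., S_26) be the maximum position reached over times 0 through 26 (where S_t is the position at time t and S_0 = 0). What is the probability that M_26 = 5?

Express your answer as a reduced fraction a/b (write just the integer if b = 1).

Let M_26 = max(S_0,...,S_26). Use the reflection principle: for j ≥ 1, #{paths with M_26 ≥ j} = #{S_26 ≥ j} + #{S_26 ≥ j+1}.
By reflection, #{M_26 ≥ 5} = #{S_26 ≥ 5} + #{S_26 ≥ 6} = 10970272 + 10970272 = 21940544.
#{M_26 ≥ 6} = #{S_26 ≥ 6} + #{S_26 ≥ 7} = 10970272 + 5658537 = 16628809.
#{M_26 = 5} = 21940544 - 16628809 = 5311735.
P(M_26 = 5) = 5311735/67108864 = 5311735/67108864

Answer: 5311735/67108864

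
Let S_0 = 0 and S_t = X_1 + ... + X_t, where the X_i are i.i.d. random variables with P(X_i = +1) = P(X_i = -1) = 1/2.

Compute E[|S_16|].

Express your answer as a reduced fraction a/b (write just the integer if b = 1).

Answer: 6435/2048

Derivation:
S_16 takes values m ≡ 0 (mod 2) with |m| ≤ 16; P(S_16=m) = C(16,(16+m)/2)/2^16.
Total paths: 2^16 = 65536
Distribution: P(S=-16)=1/65536, P(S=-14)=16/65536, P(S=-12)=120/65536, P(S=-10)=560/65536, P(S=-8)=1820/65536, P(S=-6)=4368/65536, P(S=-4)=8008/65536, P(S=-2)=11440/65536, P(S=0)=12870/65536, P(S=2)=11440/65536, P(S=4)=8008/65536, P(S=6)=4368/65536, P(S=8)=1820/65536, P(S=10)=560/65536, P(S=12)=120/65536, P(S=14)=16/65536, P(S=16)=1/65536
E[|S_16|] = Σ_m |m|·P(S_16=m) = 205920/65536 = 6435/2048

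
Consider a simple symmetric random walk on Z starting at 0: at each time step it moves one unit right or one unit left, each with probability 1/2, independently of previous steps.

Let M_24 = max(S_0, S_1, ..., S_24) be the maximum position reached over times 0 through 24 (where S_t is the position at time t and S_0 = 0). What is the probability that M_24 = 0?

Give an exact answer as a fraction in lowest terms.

Answer: 676039/4194304

Derivation:
Let M_24 = max(S_0,...,S_24). Use the reflection principle: for j ≥ 1, #{paths with M_24 ≥ j} = #{S_24 ≥ j} + #{S_24 ≥ j+1}.
P(M_24 ≥ 0) = 1 since S_0 = 0, so #{M_24 ≥ 0} = 16777216.
#{M_24 ≥ 1} = #{S_24 ≥ 1} + #{S_24 ≥ 2} = 7036530 + 7036530 = 14073060.
#{M_24 = 0} = 16777216 - 14073060 = 2704156.
P(M_24 = 0) = 2704156/16777216 = 676039/4194304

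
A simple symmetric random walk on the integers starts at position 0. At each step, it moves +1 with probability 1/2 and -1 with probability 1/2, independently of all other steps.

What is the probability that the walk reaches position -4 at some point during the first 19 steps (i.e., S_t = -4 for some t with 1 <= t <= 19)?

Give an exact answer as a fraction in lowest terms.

Count via complement. Let g(t,s) = #length-t paths at position s with S_1..S_t all ≠ -4.
g(t,s) = g(t-1,s-1) + g(t-1,s+1) for s ≠ -4; g(t,-4) = 0.
t=0: g(0,0)=1
t=1: g(1,-1)=1 g(1,1)=1
t=2: g(2,-2)=1 g(2,0)=2 g(2,2)=1
t=3: g(3,-3)=1 g(3,-1)=3 g(3,1)=3 g(3,3)=1
t=4: g(4,-2)=4 g(4,0)=6 g(4,2)=4 g(4,4)=1
t=5: g(5,-3)=4 g(5,-1)=10 g(5,1)=10 g(5,3)=5 g(5,5)=1
t=6: g(6,-2)=14 g(6,0)=20 g(6,2)=15 g(6,4)=6 g(6,6)=1
t=7: g(7,-3)=14 g(7,-1)=34 g(7,1)=35 g(7,3)=21 g(7,5)=7 g(7,7)=1
t=8: g(8,-2)=48 g(8,0)=69 g(8,2)=56 g(8,4)=28 g(8,6)=8 g(8,8)=1
t=9: g(9,-3)=48 g(9,-1)=117 g(9,1)=125 g(9,3)=84 g(9,5)=36 g(9,7)=9 g(9,9)=1
t=10: g(10,-2)=165 g(10,0)=242 g(10,2)=209 g(10,4)=120 g(10,6)=45 g(10,8)=10 g(10,10)=1
t=11: g(11,-3)=165 g(11,-1)=407 g(11,1)=451 g(11,3)=329 g(11,5)=165 g(11,7)=55 g(11,9)=11 g(11,11)=1
t=12: g(12,-2)=572 g(12,0)=858 g(12,2)=780 g(12,4)=494 g(12,6)=220 g(12,8)=66 g(12,10)=12 g(12,12)=1
t=13: g(13,-3)=572 g(13,-1)=1430 g(13,1)=1638 g(13,3)=1274 g(13,5)=714 g(13,7)=286 g(13,9)=78 g(13,11)=13 g(13,13)=1
t=14: g(14,-2)=2002 g(14,0)=3068 g(14,2)=2912 g(14,4)=1988 g(14,6)=1000 g(14,8)=364 g(14,10)=91 g(14,12)=14 g(14,14)=1
t=15: g(15,-3)=2002 g(15,-1)=5070 g(15,1)=5980 g(15,3)=4900 g(15,5)=2988 g(15,7)=1364 g(15,9)=455 g(15,11)=105 g(15,13)=15 g(15,15)=1
t=16: g(16,-2)=7072 g(16,0)=11050 g(16,2)=10880 g(16,4)=7888 g(16,6)=4352 g(16,8)=1819 g(16,10)=560 g(16,12)=120 g(16,14)=16 g(16,16)=1
t=17: g(17,-3)=7072 g(17,-1)=18122 g(17,1)=21930 g(17,3)=18768 g(17,5)=12240 g(17,7)=6171 g(17,9)=2379 g(17,11)=680 g(17,13)=136 g(17,15)=17 g(17,17)=1
t=18: g(18,-2)=25194 g(18,0)=40052 g(18,2)=40698 g(18,4)=31008 g(18,6)=18411 g(18,8)=8550 g(18,10)=3059 g(18,12)=816 g(18,14)=153 g(18,16)=18 g(18,18)=1
t=19: g(19,-3)=25194 g(19,-1)=65246 g(19,1)=80750 g(19,3)=71706 g(19,5)=49419 g(19,7)=26961 g(19,9)=11609 g(19,11)=3875 g(19,13)=969 g(19,15)=171 g(19,17)=19 g(19,19)=1
Paths never hitting -4: Σ_s g(19,s) = 335920
Paths hitting -4: 2^19 - 335920 = 188368
P = 188368/524288 = 11773/32768

Answer: 11773/32768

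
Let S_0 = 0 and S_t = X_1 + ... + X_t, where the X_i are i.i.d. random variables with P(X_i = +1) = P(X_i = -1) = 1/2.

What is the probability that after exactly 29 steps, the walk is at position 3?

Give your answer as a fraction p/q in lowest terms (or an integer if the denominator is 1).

Answer: 67863915/536870912

Derivation:
To reach position 3 after 29 steps: need 16 steps of +1 and 13 of -1.
Favorable paths: C(29,16) = 67863915
Total paths: 2^29 = 536870912
P = 67863915/536870912 = 67863915/536870912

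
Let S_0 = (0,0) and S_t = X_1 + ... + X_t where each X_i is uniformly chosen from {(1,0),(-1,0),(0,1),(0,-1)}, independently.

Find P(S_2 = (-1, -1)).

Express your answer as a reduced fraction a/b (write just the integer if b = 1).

Let h be the number of horizontal steps (so 2-h are vertical). To end at (-1,-1) need (h-1)/2 right-steps and ((2-h)-1)/2 up-steps.
Sum over h with 1 ≤ h ≤ 1, h ≡ 1 (mod 2), 2-h ≡ 1 (mod 2):
h=1: C(2,1)·C(1,0)·C(1,0) = 2·1·1 = 2
Total favorable: 2
Total paths: 4^2 = 16
P = 2/16 = 1/8

Answer: 1/8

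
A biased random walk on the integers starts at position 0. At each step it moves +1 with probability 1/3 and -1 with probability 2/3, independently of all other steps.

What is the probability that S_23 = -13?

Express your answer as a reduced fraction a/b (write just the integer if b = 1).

To reach position -13 after 23 steps: need 5 steps of +1 and 18 steps of -1.
Number of such sequences: C(23,5) = 33649
Each has probability (1/3)^5 · (2/3)^18 = 262144/94143178827
P = 33649 · 262144/94143178827 = 8820883456/94143178827

Answer: 8820883456/94143178827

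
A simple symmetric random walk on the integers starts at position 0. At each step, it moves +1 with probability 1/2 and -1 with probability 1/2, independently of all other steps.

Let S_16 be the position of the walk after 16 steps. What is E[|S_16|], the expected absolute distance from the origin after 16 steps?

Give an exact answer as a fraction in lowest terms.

Answer: 6435/2048

Derivation:
S_16 takes values m ≡ 0 (mod 2) with |m| ≤ 16; P(S_16=m) = C(16,(16+m)/2)/2^16.
Total paths: 2^16 = 65536
Distribution: P(S=-16)=1/65536, P(S=-14)=16/65536, P(S=-12)=120/65536, P(S=-10)=560/65536, P(S=-8)=1820/65536, P(S=-6)=4368/65536, P(S=-4)=8008/65536, P(S=-2)=11440/65536, P(S=0)=12870/65536, P(S=2)=11440/65536, P(S=4)=8008/65536, P(S=6)=4368/65536, P(S=8)=1820/65536, P(S=10)=560/65536, P(S=12)=120/65536, P(S=14)=16/65536, P(S=16)=1/65536
E[|S_16|] = Σ_m |m|·P(S_16=m) = 205920/65536 = 6435/2048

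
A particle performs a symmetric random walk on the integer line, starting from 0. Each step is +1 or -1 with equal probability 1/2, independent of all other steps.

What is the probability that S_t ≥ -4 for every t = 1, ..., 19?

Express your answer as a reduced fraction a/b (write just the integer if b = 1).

Answer: 96577/131072

Derivation:
Let f(t,s) = #length-t paths at position s with S_1..S_t all ≥ -4.
f(t,s) = f(t-1,s-1) + f(t-1,s+1) for s ≥ -4; f(t,s) = 0 for s < -4.
t=0: f(0,0)=1
t=1: f(1,-1)=1 f(1,1)=1
t=2: f(2,-2)=1 f(2,0)=2 f(2,2)=1
t=3: f(3,-3)=1 f(3,-1)=3 f(3,1)=3 f(3,3)=1
t=4: f(4,-4)=1 f(4,-2)=4 f(4,0)=6 f(4,2)=4 f(4,4)=1
t=5: f(5,-3)=5 f(5,-1)=10 f(5,1)=10 f(5,3)=5 f(5,5)=1
t=6: f(6,-4)=5 f(6,-2)=15 f(6,0)=20 f(6,2)=15 f(6,4)=6 f(6,6)=1
t=7: f(7,-3)=20 f(7,-1)=35 f(7,1)=35 f(7,3)=21 f(7,5)=7 f(7,7)=1
t=8: f(8,-4)=20 f(8,-2)=55 f(8,0)=70 f(8,2)=56 f(8,4)=28 f(8,6)=8 f(8,8)=1
t=9: f(9,-3)=75 f(9,-1)=125 f(9,1)=126 f(9,3)=84 f(9,5)=36 f(9,7)=9 f(9,9)=1
t=10: f(10,-4)=75 f(10,-2)=200 f(10,0)=251 f(10,2)=210 f(10,4)=120 f(10,6)=45 f(10,8)=10 f(10,10)=1
t=11: f(11,-3)=275 f(11,-1)=451 f(11,1)=461 f(11,3)=330 f(11,5)=165 f(11,7)=55 f(11,9)=11 f(11,11)=1
t=12: f(12,-4)=275 f(12,-2)=726 f(12,0)=912 f(12,2)=791 f(12,4)=495 f(12,6)=220 f(12,8)=66 f(12,10)=12 f(12,12)=1
t=13: f(13,-3)=1001 f(13,-1)=1638 f(13,1)=1703 f(13,3)=1286 f(13,5)=715 f(13,7)=286 f(13,9)=78 f(13,11)=13 f(13,13)=1
t=14: f(14,-4)=1001 f(14,-2)=2639 f(14,0)=3341 f(14,2)=2989 f(14,4)=2001 f(14,6)=1001 f(14,8)=364 f(14,10)=91 f(14,12)=14 f(14,14)=1
t=15: f(15,-3)=3640 f(15,-1)=5980 f(15,1)=6330 f(15,3)=4990 f(15,5)=3002 f(15,7)=1365 f(15,9)=455 f(15,11)=105 f(15,13)=15 f(15,15)=1
t=16: f(16,-4)=3640 f(16,-2)=9620 f(16,0)=12310 f(16,2)=11320 f(16,4)=7992 f(16,6)=4367 f(16,8)=1820 f(16,10)=560 f(16,12)=120 f(16,14)=16 f(16,16)=1
t=17: f(17,-3)=13260 f(17,-1)=21930 f(17,1)=23630 f(17,3)=19312 f(17,5)=12359 f(17,7)=6187 f(17,9)=2380 f(17,11)=680 f(17,13)=136 f(17,15)=17 f(17,17)=1
t=18: f(18,-4)=13260 f(18,-2)=35190 f(18,0)=45560 f(18,2)=42942 f(18,4)=31671 f(18,6)=18546 f(18,8)=8567 f(18,10)=3060 f(18,12)=816 f(18,14)=153 f(18,16)=18 f(18,18)=1
t=19: f(19,-3)=48450 f(19,-1)=80750 f(19,1)=88502 f(19,3)=74613 f(19,5)=50217 f(19,7)=27113 f(19,9)=11627 f(19,11)=3876 f(19,13)=969 f(19,15)=171 f(19,17)=19 f(19,19)=1
Σ_s f(19,s) = 386308
P = 386308/524288 = 96577/131072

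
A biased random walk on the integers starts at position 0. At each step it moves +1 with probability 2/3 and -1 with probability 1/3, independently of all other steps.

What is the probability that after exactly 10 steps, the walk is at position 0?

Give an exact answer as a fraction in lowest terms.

Answer: 896/6561

Derivation:
To be at 0 after 10 steps: need exactly 5 steps of +1 and 5 of -1.
Number of such sequences: C(10,5) = 252
Each has probability (2/3)^5 · (1/3)^5 = 32/59049
P = 252 · 32/59049 = 896/6561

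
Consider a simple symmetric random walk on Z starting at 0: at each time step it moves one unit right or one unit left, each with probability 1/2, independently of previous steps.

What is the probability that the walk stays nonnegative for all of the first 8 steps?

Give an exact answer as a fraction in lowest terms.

Let f(t,s) = #length-t paths at position s with S_1..S_t all ≥ 0.
f(t,s) = f(t-1,s-1) + f(t-1,s+1) for s ≥ 0; f(t,s) = 0 for s < 0.
t=0: f(0,0)=1
t=1: f(1,1)=1
t=2: f(2,0)=1 f(2,2)=1
t=3: f(3,1)=2 f(3,3)=1
t=4: f(4,0)=2 f(4,2)=3 f(4,4)=1
t=5: f(5,1)=5 f(5,3)=4 f(5,5)=1
t=6: f(6,0)=5 f(6,2)=9 f(6,4)=5 f(6,6)=1
t=7: f(7,1)=14 f(7,3)=14 f(7,5)=6 f(7,7)=1
t=8: f(8,0)=14 f(8,2)=28 f(8,4)=20 f(8,6)=7 f(8,8)=1
Σ_s f(8,s) = 70
P = 70/256 = 35/128

Answer: 35/128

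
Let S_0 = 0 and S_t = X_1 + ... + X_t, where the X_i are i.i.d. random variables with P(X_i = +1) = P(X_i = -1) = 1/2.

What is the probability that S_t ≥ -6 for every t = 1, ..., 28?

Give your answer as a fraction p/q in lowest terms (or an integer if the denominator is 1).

Answer: 109396395/134217728

Derivation:
Let f(t,s) = #length-t paths at position s with S_1..S_t all ≥ -6.
f(t,s) = f(t-1,s-1) + f(t-1,s+1) for s ≥ -6; f(t,s) = 0 for s < -6.
t=0: f(0,0)=1
t=1: f(1,-1)=1 f(1,1)=1
t=2: f(2,-2)=1 f(2,0)=2 f(2,2)=1
t=3: f(3,-3)=1 f(3,-1)=3 f(3,1)=3 f(3,3)=1
t=4: f(4,-4)=1 f(4,-2)=4 f(4,0)=6 f(4,2)=4 f(4,4)=1
t=5: f(5,-5)=1 f(5,-3)=5 f(5,-1)=10 f(5,1)=10 f(5,3)=5 f(5,5)=1
t=6: f(6,-6)=1 f(6,-4)=6 f(6,-2)=15 f(6,0)=20 f(6,2)=15 f(6,4)=6 f(6,6)=1
t=7: f(7,-5)=7 f(7,-3)=21 f(7,-1)=35 f(7,1)=35 f(7,3)=21 f(7,5)=7 f(7,7)=1
t=8: f(8,-6)=7 f(8,-4)=28 f(8,-2)=56 f(8,0)=70 f(8,2)=56 f(8,4)=28 f(8,6)=8 f(8,8)=1
t=9: f(9,-5)=35 f(9,-3)=84 f(9,-1)=126 f(9,1)=126 f(9,3)=84 f(9,5)=36 f(9,7)=9 f(9,9)=1
t=10: f(10,-6)=35 f(10,-4)=119 f(10,-2)=210 f(10,0)=252 f(10,2)=210 f(10,4)=120 f(10,6)=45 f(10,8)=10 f(10,10)=1
t=11: f(11,-5)=154 f(11,-3)=329 f(11,-1)=462 f(11,1)=462 f(11,3)=330 f(11,5)=165 f(11,7)=55 f(11,9)=11 f(11,11)=1
t=12: f(12,-6)=154 f(12,-4)=483 f(12,-2)=791 f(12,0)=924 f(12,2)=792 f(12,4)=495 f(12,6)=220 f(12,8)=66 f(12,10)=12 f(12,12)=1
t=13: f(13,-5)=637 f(13,-3)=1274 f(13,-1)=1715 f(13,1)=1716 f(13,3)=1287 f(13,5)=715 f(13,7)=286 f(13,9)=78 f(13,11)=13 f(13,13)=1
t=14: f(14,-6)=637 f(14,-4)=1911 f(14,-2)=2989 f(14,0)=3431 f(14,2)=3003 f(14,4)=2002 f(14,6)=1001 f(14,8)=364 f(14,10)=91 f(14,12)=14 f(14,14)=1
t=15: f(15,-5)=2548 f(15,-3)=4900 f(15,-1)=6420 f(15,1)=6434 f(15,3)=5005 f(15,5)=3003 f(15,7)=1365 f(15,9)=455 f(15,11)=105 f(15,13)=15 f(15,15)=1
t=16: f(16,-6)=2548 f(16,-4)=7448 f(16,-2)=11320 f(16,0)=12854 f(16,2)=11439 f(16,4)=8008 f(16,6)=4368 f(16,8)=1820 f(16,10)=560 f(16,12)=120 f(16,14)=16 f(16,16)=1
t=17: f(17,-5)=9996 f(17,-3)=18768 f(17,-1)=24174 f(17,1)=24293 f(17,3)=19447 f(17,5)=12376 f(17,7)=6188 f(17,9)=2380 f(17,11)=680 f(17,13)=136 f(17,15)=17 f(17,17)=1
t=18: f(18,-6)=9996 f(18,-4)=28764 f(18,-2)=42942 f(18,0)=48467 f(18,2)=43740 f(18,4)=31823 f(18,6)=18564 f(18,8)=8568 f(18,10)=3060 f(18,12)=816 f(18,14)=153 f(18,16)=18 f(18,18)=1
t=19: f(19,-5)=38760 f(19,-3)=71706 f(19,-1)=91409 f(19,1)=92207 f(19,3)=75563 f(19,5)=50387 f(19,7)=27132 f(19,9)=11628 f(19,11)=3876 f(19,13)=969 f(19,15)=171 f(19,17)=19 f(19,19)=1
t=20: f(20,-6)=38760 f(20,-4)=110466 f(20,-2)=163115 f(20,0)=183616 f(20,2)=167770 f(20,4)=125950 f(20,6)=77519 f(20,8)=38760 f(20,10)=15504 f(20,12)=4845 f(20,14)=1140 f(20,16)=190 f(20,18)=20 f(20,20)=1
t=21: f(21,-5)=149226 f(21,-3)=273581 f(21,-1)=346731 f(21,1)=351386 f(21,3)=293720 f(21,5)=203469 f(21,7)=116279 f(21,9)=54264 f(21,11)=20349 f(21,13)=5985 f(21,15)=1330 f(21,17)=210 f(21,19)=21 f(21,21)=1
t=22: f(22,-6)=149226 f(22,-4)=422807 f(22,-2)=620312 f(22,0)=698117 f(22,2)=645106 f(22,4)=497189 f(22,6)=319748 f(22,8)=170543 f(22,10)=74613 f(22,12)=26334 f(22,14)=7315 f(22,16)=1540 f(22,18)=231 f(22,20)=22 f(22,22)=1
t=23: f(23,-5)=572033 f(23,-3)=1043119 f(23,-1)=1318429 f(23,1)=1343223 f(23,3)=1142295 f(23,5)=816937 f(23,7)=490291 f(23,9)=245156 f(23,11)=100947 f(23,13)=33649 f(23,15)=8855 f(23,17)=1771 f(23,19)=253 f(23,21)=23 f(23,23)=1
t=24: f(24,-6)=572033 f(24,-4)=1615152 f(24,-2)=2361548 f(24,0)=2661652 f(24,2)=2485518 f(24,4)=1959232 f(24,6)=1307228 f(24,8)=735447 f(24,10)=346103 f(24,12)=134596 f(24,14)=42504 f(24,16)=10626 f(24,18)=2024 f(24,20)=276 f(24,22)=24 f(24,24)=1
t=25: f(25,-5)=2187185 f(25,-3)=3976700 f(25,-1)=5023200 f(25,1)=5147170 f(25,3)=4444750 f(25,5)=3266460 f(25,7)=2042675 f(25,9)=1081550 f(25,11)=480699 f(25,13)=177100 f(25,15)=53130 f(25,17)=12650 f(25,19)=2300 f(25,21)=300 f(25,23)=25 f(25,25)=1
t=26: f(26,-6)=2187185 f(26,-4)=6163885 f(26,-2)=8999900 f(26,0)=10170370 f(26,2)=9591920 f(26,4)=7711210 f(26,6)=5309135 f(26,8)=3124225 f(26,10)=1562249 f(26,12)=657799 f(26,14)=230230 f(26,16)=65780 f(26,18)=14950 f(26,20)=2600 f(26,22)=325 f(26,24)=26 f(26,26)=1
t=27: f(27,-5)=8351070 f(27,-3)=15163785 f(27,-1)=19170270 f(27,1)=19762290 f(27,3)=17303130 f(27,5)=13020345 f(27,7)=8433360 f(27,9)=4686474 f(27,11)=2220048 f(27,13)=888029 f(27,15)=296010 f(27,17)=80730 f(27,19)=17550 f(27,21)=2925 f(27,23)=351 f(27,25)=27 f(27,27)=1
t=28: f(28,-6)=8351070 f(28,-4)=23514855 f(28,-2)=34334055 f(28,0)=38932560 f(28,2)=37065420 f(28,4)=30323475 f(28,6)=21453705 f(28,8)=13119834 f(28,10)=6906522 f(28,12)=3108077 f(28,14)=1184039 f(28,16)=376740 f(28,18)=98280 f(28,20)=20475 f(28,22)=3276 f(28,24)=378 f(28,26)=28 f(28,28)=1
Σ_s f(28,s) = 218792790
P = 218792790/268435456 = 109396395/134217728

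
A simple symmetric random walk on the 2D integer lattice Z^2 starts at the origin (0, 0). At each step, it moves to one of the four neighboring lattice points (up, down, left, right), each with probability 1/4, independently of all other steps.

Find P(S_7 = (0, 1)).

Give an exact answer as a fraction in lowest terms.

Answer: 1225/16384

Derivation:
Let h be the number of horizontal steps (so 7-h are vertical). To end at (0,1) need (h+0)/2 right-steps and ((7-h)+1)/2 up-steps.
Sum over h with 0 ≤ h ≤ 6, h ≡ 0 (mod 2), 7-h ≡ 1 (mod 2):
h=0: C(7,0)·C(0,0)·C(7,4) = 1·1·35 = 35
h=2: C(7,2)·C(2,1)·C(5,3) = 21·2·10 = 420
h=4: C(7,4)·C(4,2)·C(3,2) = 35·6·3 = 630
h=6: C(7,6)·C(6,3)·C(1,1) = 7·20·1 = 140
Total favorable: 1225
Total paths: 4^7 = 16384
P = 1225/16384 = 1225/16384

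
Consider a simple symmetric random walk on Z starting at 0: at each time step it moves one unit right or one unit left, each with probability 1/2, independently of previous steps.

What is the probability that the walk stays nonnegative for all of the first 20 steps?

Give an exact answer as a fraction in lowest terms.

Answer: 46189/262144

Derivation:
Let f(t,s) = #length-t paths at position s with S_1..S_t all ≥ 0.
f(t,s) = f(t-1,s-1) + f(t-1,s+1) for s ≥ 0; f(t,s) = 0 for s < 0.
t=0: f(0,0)=1
t=1: f(1,1)=1
t=2: f(2,0)=1 f(2,2)=1
t=3: f(3,1)=2 f(3,3)=1
t=4: f(4,0)=2 f(4,2)=3 f(4,4)=1
t=5: f(5,1)=5 f(5,3)=4 f(5,5)=1
t=6: f(6,0)=5 f(6,2)=9 f(6,4)=5 f(6,6)=1
t=7: f(7,1)=14 f(7,3)=14 f(7,5)=6 f(7,7)=1
t=8: f(8,0)=14 f(8,2)=28 f(8,4)=20 f(8,6)=7 f(8,8)=1
t=9: f(9,1)=42 f(9,3)=48 f(9,5)=27 f(9,7)=8 f(9,9)=1
t=10: f(10,0)=42 f(10,2)=90 f(10,4)=75 f(10,6)=35 f(10,8)=9 f(10,10)=1
t=11: f(11,1)=132 f(11,3)=165 f(11,5)=110 f(11,7)=44 f(11,9)=10 f(11,11)=1
t=12: f(12,0)=132 f(12,2)=297 f(12,4)=275 f(12,6)=154 f(12,8)=54 f(12,10)=11 f(12,12)=1
t=13: f(13,1)=429 f(13,3)=572 f(13,5)=429 f(13,7)=208 f(13,9)=65 f(13,11)=12 f(13,13)=1
t=14: f(14,0)=429 f(14,2)=1001 f(14,4)=1001 f(14,6)=637 f(14,8)=273 f(14,10)=77 f(14,12)=13 f(14,14)=1
t=15: f(15,1)=1430 f(15,3)=2002 f(15,5)=1638 f(15,7)=910 f(15,9)=350 f(15,11)=90 f(15,13)=14 f(15,15)=1
t=16: f(16,0)=1430 f(16,2)=3432 f(16,4)=3640 f(16,6)=2548 f(16,8)=1260 f(16,10)=440 f(16,12)=104 f(16,14)=15 f(16,16)=1
t=17: f(17,1)=4862 f(17,3)=7072 f(17,5)=6188 f(17,7)=3808 f(17,9)=1700 f(17,11)=544 f(17,13)=119 f(17,15)=16 f(17,17)=1
t=18: f(18,0)=4862 f(18,2)=11934 f(18,4)=13260 f(18,6)=9996 f(18,8)=5508 f(18,10)=2244 f(18,12)=663 f(18,14)=135 f(18,16)=17 f(18,18)=1
t=19: f(19,1)=16796 f(19,3)=25194 f(19,5)=23256 f(19,7)=15504 f(19,9)=7752 f(19,11)=2907 f(19,13)=798 f(19,15)=152 f(19,17)=18 f(19,19)=1
t=20: f(20,0)=16796 f(20,2)=41990 f(20,4)=48450 f(20,6)=38760 f(20,8)=23256 f(20,10)=10659 f(20,12)=3705 f(20,14)=950 f(20,16)=170 f(20,18)=19 f(20,20)=1
Σ_s f(20,s) = 184756
P = 184756/1048576 = 46189/262144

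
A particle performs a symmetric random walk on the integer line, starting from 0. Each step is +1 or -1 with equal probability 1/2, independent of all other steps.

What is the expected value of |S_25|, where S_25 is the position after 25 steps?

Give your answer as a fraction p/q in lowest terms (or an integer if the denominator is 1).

Answer: 16900975/4194304

Derivation:
S_25 takes values m ≡ 1 (mod 2) with |m| ≤ 25; P(S_25=m) = C(25,(25+m)/2)/2^25.
Total paths: 2^25 = 33554432
Distribution: P(S=-25)=1/33554432, P(S=-23)=25/33554432, P(S=-21)=300/33554432, P(S=-19)=2300/33554432, P(S=-17)=12650/33554432, P(S=-15)=53130/33554432, P(S=-13)=177100/33554432, P(S=-11)=480700/33554432, P(S=-9)=1081575/33554432, P(S=-7)=2042975/33554432, P(S=-5)=3268760/33554432, P(S=-3)=4457400/33554432, P(S=-1)=5200300/33554432, P(S=1)=5200300/33554432, P(S=3)=4457400/33554432, P(S=5)=3268760/33554432, P(S=7)=2042975/33554432, P(S=9)=1081575/33554432, P(S=11)=480700/33554432, P(S=13)=177100/33554432, P(S=15)=53130/33554432, P(S=17)=12650/33554432, P(S=19)=2300/33554432, P(S=21)=300/33554432, P(S=23)=25/33554432, P(S=25)=1/33554432
E[|S_25|] = Σ_m |m|·P(S_25=m) = 135207800/33554432 = 16900975/4194304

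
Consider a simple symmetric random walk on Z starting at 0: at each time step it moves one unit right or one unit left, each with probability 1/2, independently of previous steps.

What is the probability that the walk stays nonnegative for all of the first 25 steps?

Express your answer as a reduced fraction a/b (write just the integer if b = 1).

Let f(t,s) = #length-t paths at position s with S_1..S_t all ≥ 0.
f(t,s) = f(t-1,s-1) + f(t-1,s+1) for s ≥ 0; f(t,s) = 0 for s < 0.
t=0: f(0,0)=1
t=1: f(1,1)=1
t=2: f(2,0)=1 f(2,2)=1
t=3: f(3,1)=2 f(3,3)=1
t=4: f(4,0)=2 f(4,2)=3 f(4,4)=1
t=5: f(5,1)=5 f(5,3)=4 f(5,5)=1
t=6: f(6,0)=5 f(6,2)=9 f(6,4)=5 f(6,6)=1
t=7: f(7,1)=14 f(7,3)=14 f(7,5)=6 f(7,7)=1
t=8: f(8,0)=14 f(8,2)=28 f(8,4)=20 f(8,6)=7 f(8,8)=1
t=9: f(9,1)=42 f(9,3)=48 f(9,5)=27 f(9,7)=8 f(9,9)=1
t=10: f(10,0)=42 f(10,2)=90 f(10,4)=75 f(10,6)=35 f(10,8)=9 f(10,10)=1
t=11: f(11,1)=132 f(11,3)=165 f(11,5)=110 f(11,7)=44 f(11,9)=10 f(11,11)=1
t=12: f(12,0)=132 f(12,2)=297 f(12,4)=275 f(12,6)=154 f(12,8)=54 f(12,10)=11 f(12,12)=1
t=13: f(13,1)=429 f(13,3)=572 f(13,5)=429 f(13,7)=208 f(13,9)=65 f(13,11)=12 f(13,13)=1
t=14: f(14,0)=429 f(14,2)=1001 f(14,4)=1001 f(14,6)=637 f(14,8)=273 f(14,10)=77 f(14,12)=13 f(14,14)=1
t=15: f(15,1)=1430 f(15,3)=2002 f(15,5)=1638 f(15,7)=910 f(15,9)=350 f(15,11)=90 f(15,13)=14 f(15,15)=1
t=16: f(16,0)=1430 f(16,2)=3432 f(16,4)=3640 f(16,6)=2548 f(16,8)=1260 f(16,10)=440 f(16,12)=104 f(16,14)=15 f(16,16)=1
t=17: f(17,1)=4862 f(17,3)=7072 f(17,5)=6188 f(17,7)=3808 f(17,9)=1700 f(17,11)=544 f(17,13)=119 f(17,15)=16 f(17,17)=1
t=18: f(18,0)=4862 f(18,2)=11934 f(18,4)=13260 f(18,6)=9996 f(18,8)=5508 f(18,10)=2244 f(18,12)=663 f(18,14)=135 f(18,16)=17 f(18,18)=1
t=19: f(19,1)=16796 f(19,3)=25194 f(19,5)=23256 f(19,7)=15504 f(19,9)=7752 f(19,11)=2907 f(19,13)=798 f(19,15)=152 f(19,17)=18 f(19,19)=1
t=20: f(20,0)=16796 f(20,2)=41990 f(20,4)=48450 f(20,6)=38760 f(20,8)=23256 f(20,10)=10659 f(20,12)=3705 f(20,14)=950 f(20,16)=170 f(20,18)=19 f(20,20)=1
t=21: f(21,1)=58786 f(21,3)=90440 f(21,5)=87210 f(21,7)=62016 f(21,9)=33915 f(21,11)=14364 f(21,13)=4655 f(21,15)=1120 f(21,17)=189 f(21,19)=20 f(21,21)=1
t=22: f(22,0)=58786 f(22,2)=149226 f(22,4)=177650 f(22,6)=149226 f(22,8)=95931 f(22,10)=48279 f(22,12)=19019 f(22,14)=5775 f(22,16)=1309 f(22,18)=209 f(22,20)=21 f(22,22)=1
t=23: f(23,1)=208012 f(23,3)=326876 f(23,5)=326876 f(23,7)=245157 f(23,9)=144210 f(23,11)=67298 f(23,13)=24794 f(23,15)=7084 f(23,17)=1518 f(23,19)=230 f(23,21)=22 f(23,23)=1
t=24: f(24,0)=208012 f(24,2)=534888 f(24,4)=653752 f(24,6)=572033 f(24,8)=389367 f(24,10)=211508 f(24,12)=92092 f(24,14)=31878 f(24,16)=8602 f(24,18)=1748 f(24,20)=252 f(24,22)=23 f(24,24)=1
t=25: f(25,1)=742900 f(25,3)=1188640 f(25,5)=1225785 f(25,7)=961400 f(25,9)=600875 f(25,11)=303600 f(25,13)=123970 f(25,15)=40480 f(25,17)=10350 f(25,19)=2000 f(25,21)=275 f(25,23)=24 f(25,25)=1
Σ_s f(25,s) = 5200300
P = 5200300/33554432 = 1300075/8388608

Answer: 1300075/8388608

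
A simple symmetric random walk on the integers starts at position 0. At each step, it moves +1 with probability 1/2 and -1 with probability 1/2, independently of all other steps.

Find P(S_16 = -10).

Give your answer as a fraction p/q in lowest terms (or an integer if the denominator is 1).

Answer: 35/4096

Derivation:
To reach position -10 after 16 steps: need 3 steps of +1 and 13 of -1.
Favorable paths: C(16,3) = 560
Total paths: 2^16 = 65536
P = 560/65536 = 35/4096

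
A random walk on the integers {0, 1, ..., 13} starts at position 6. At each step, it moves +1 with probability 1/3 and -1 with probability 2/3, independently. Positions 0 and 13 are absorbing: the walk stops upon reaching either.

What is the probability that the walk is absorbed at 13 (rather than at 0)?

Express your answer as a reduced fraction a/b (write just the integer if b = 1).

Answer: 63/8191

Derivation:
Biased walk: p = 1/3, q = 2/3, r = q/p = 2
Gambler's ruin: P(hit 13 before 0 | start at 6) = (1 - r^a)/(1 - r^N)
r^6 = 64; r^13 = 8192
P = (1 - 64) / (1 - 8192) = -63 / -8191 = 63/8191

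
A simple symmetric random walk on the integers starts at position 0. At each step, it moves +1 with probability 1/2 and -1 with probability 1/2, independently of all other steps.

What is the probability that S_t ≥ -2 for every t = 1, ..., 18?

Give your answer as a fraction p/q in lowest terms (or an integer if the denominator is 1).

Let f(t,s) = #length-t paths at position s with S_1..S_t all ≥ -2.
f(t,s) = f(t-1,s-1) + f(t-1,s+1) for s ≥ -2; f(t,s) = 0 for s < -2.
t=0: f(0,0)=1
t=1: f(1,-1)=1 f(1,1)=1
t=2: f(2,-2)=1 f(2,0)=2 f(2,2)=1
t=3: f(3,-1)=3 f(3,1)=3 f(3,3)=1
t=4: f(4,-2)=3 f(4,0)=6 f(4,2)=4 f(4,4)=1
t=5: f(5,-1)=9 f(5,1)=10 f(5,3)=5 f(5,5)=1
t=6: f(6,-2)=9 f(6,0)=19 f(6,2)=15 f(6,4)=6 f(6,6)=1
t=7: f(7,-1)=28 f(7,1)=34 f(7,3)=21 f(7,5)=7 f(7,7)=1
t=8: f(8,-2)=28 f(8,0)=62 f(8,2)=55 f(8,4)=28 f(8,6)=8 f(8,8)=1
t=9: f(9,-1)=90 f(9,1)=117 f(9,3)=83 f(9,5)=36 f(9,7)=9 f(9,9)=1
t=10: f(10,-2)=90 f(10,0)=207 f(10,2)=200 f(10,4)=119 f(10,6)=45 f(10,8)=10 f(10,10)=1
t=11: f(11,-1)=297 f(11,1)=407 f(11,3)=319 f(11,5)=164 f(11,7)=55 f(11,9)=11 f(11,11)=1
t=12: f(12,-2)=297 f(12,0)=704 f(12,2)=726 f(12,4)=483 f(12,6)=219 f(12,8)=66 f(12,10)=12 f(12,12)=1
t=13: f(13,-1)=1001 f(13,1)=1430 f(13,3)=1209 f(13,5)=702 f(13,7)=285 f(13,9)=78 f(13,11)=13 f(13,13)=1
t=14: f(14,-2)=1001 f(14,0)=2431 f(14,2)=2639 f(14,4)=1911 f(14,6)=987 f(14,8)=363 f(14,10)=91 f(14,12)=14 f(14,14)=1
t=15: f(15,-1)=3432 f(15,1)=5070 f(15,3)=4550 f(15,5)=2898 f(15,7)=1350 f(15,9)=454 f(15,11)=105 f(15,13)=15 f(15,15)=1
t=16: f(16,-2)=3432 f(16,0)=8502 f(16,2)=9620 f(16,4)=7448 f(16,6)=4248 f(16,8)=1804 f(16,10)=559 f(16,12)=120 f(16,14)=16 f(16,16)=1
t=17: f(17,-1)=11934 f(17,1)=18122 f(17,3)=17068 f(17,5)=11696 f(17,7)=6052 f(17,9)=2363 f(17,11)=679 f(17,13)=136 f(17,15)=17 f(17,17)=1
t=18: f(18,-2)=11934 f(18,0)=30056 f(18,2)=35190 f(18,4)=28764 f(18,6)=17748 f(18,8)=8415 f(18,10)=3042 f(18,12)=815 f(18,14)=153 f(18,16)=18 f(18,18)=1
Σ_s f(18,s) = 136136
P = 136136/262144 = 17017/32768

Answer: 17017/32768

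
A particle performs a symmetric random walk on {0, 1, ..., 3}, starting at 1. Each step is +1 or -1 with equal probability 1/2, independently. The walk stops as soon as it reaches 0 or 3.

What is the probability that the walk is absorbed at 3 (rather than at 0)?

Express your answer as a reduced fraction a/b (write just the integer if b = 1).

Symmetric walk (p = 1/2): the harmonic-function argument gives P(hit 3 before 0 | start at 1) = a/N.
P = 1/3 = 1/3

Answer: 1/3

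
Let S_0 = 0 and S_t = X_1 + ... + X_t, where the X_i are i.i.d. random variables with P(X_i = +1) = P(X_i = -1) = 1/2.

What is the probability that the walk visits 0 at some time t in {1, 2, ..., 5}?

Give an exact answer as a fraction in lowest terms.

Answer: 5/8

Derivation:
Count via complement. Let g(t,s) = #length-t paths at position s with S_1..S_t all ≠ 0.
g(t,s) = g(t-1,s-1) + g(t-1,s+1) for s ≠ 0; g(t,0) = 0.
t=0: g(0,0)=1
t=1: g(1,-1)=1 g(1,1)=1
t=2: g(2,-2)=1 g(2,2)=1
t=3: g(3,-3)=1 g(3,-1)=1 g(3,1)=1 g(3,3)=1
t=4: g(4,-4)=1 g(4,-2)=2 g(4,2)=2 g(4,4)=1
t=5: g(5,-5)=1 g(5,-3)=3 g(5,-1)=2 g(5,1)=2 g(5,3)=3 g(5,5)=1
Paths never hitting 0: Σ_s g(5,s) = 12
Paths hitting 0: 2^5 - 12 = 20
P = 20/32 = 5/8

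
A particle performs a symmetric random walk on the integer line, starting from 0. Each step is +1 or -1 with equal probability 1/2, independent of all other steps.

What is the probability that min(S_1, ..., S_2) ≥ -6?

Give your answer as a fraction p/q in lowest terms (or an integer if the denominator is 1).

Let f(t,s) = #length-t paths at position s with S_1..S_t all ≥ -6.
f(t,s) = f(t-1,s-1) + f(t-1,s+1) for s ≥ -6; f(t,s) = 0 for s < -6.
t=0: f(0,0)=1
t=1: f(1,-1)=1 f(1,1)=1
t=2: f(2,-2)=1 f(2,0)=2 f(2,2)=1
Σ_s f(2,s) = 4
P = 4/4 = 1

Answer: 1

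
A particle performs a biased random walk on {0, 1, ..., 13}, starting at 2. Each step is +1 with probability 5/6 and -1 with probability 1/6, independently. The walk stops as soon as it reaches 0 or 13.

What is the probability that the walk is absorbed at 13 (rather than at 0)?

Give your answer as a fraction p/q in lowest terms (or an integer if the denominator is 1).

Answer: 292968750/305175781

Derivation:
Biased walk: p = 5/6, q = 1/6, r = q/p = 1/5
Gambler's ruin: P(hit 13 before 0 | start at 2) = (1 - r^a)/(1 - r^N)
r^2 = 1/25; r^13 = 1/1220703125
P = (1 - 1/25) / (1 - 1/1220703125) = 24/25 / 1220703124/1220703125 = 292968750/305175781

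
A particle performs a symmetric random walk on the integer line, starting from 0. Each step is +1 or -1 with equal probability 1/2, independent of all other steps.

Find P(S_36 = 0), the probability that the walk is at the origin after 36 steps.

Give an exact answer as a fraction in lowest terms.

To return to 0 after 36 steps: need exactly 18 steps of +1 and 18 of -1.
Favorable paths: C(36,18) = 9075135300
Total paths: 2^36 = 68719476736
P = 9075135300/68719476736 = 2268783825/17179869184

Answer: 2268783825/17179869184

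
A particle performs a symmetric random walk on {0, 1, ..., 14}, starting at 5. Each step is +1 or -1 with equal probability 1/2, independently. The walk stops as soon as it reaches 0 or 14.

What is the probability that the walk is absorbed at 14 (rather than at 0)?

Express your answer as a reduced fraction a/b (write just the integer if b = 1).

Answer: 5/14

Derivation:
Symmetric walk (p = 1/2): the harmonic-function argument gives P(hit 14 before 0 | start at 5) = a/N.
P = 5/14 = 5/14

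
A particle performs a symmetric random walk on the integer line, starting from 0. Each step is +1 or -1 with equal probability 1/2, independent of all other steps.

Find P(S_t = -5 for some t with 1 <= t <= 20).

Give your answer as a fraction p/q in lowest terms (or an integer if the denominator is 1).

Answer: 34495/131072

Derivation:
Count via complement. Let g(t,s) = #length-t paths at position s with S_1..S_t all ≠ -5.
g(t,s) = g(t-1,s-1) + g(t-1,s+1) for s ≠ -5; g(t,-5) = 0.
t=0: g(0,0)=1
t=1: g(1,-1)=1 g(1,1)=1
t=2: g(2,-2)=1 g(2,0)=2 g(2,2)=1
t=3: g(3,-3)=1 g(3,-1)=3 g(3,1)=3 g(3,3)=1
t=4: g(4,-4)=1 g(4,-2)=4 g(4,0)=6 g(4,2)=4 g(4,4)=1
t=5: g(5,-3)=5 g(5,-1)=10 g(5,1)=10 g(5,3)=5 g(5,5)=1
t=6: g(6,-4)=5 g(6,-2)=15 g(6,0)=20 g(6,2)=15 g(6,4)=6 g(6,6)=1
t=7: g(7,-3)=20 g(7,-1)=35 g(7,1)=35 g(7,3)=21 g(7,5)=7 g(7,7)=1
t=8: g(8,-4)=20 g(8,-2)=55 g(8,0)=70 g(8,2)=56 g(8,4)=28 g(8,6)=8 g(8,8)=1
t=9: g(9,-3)=75 g(9,-1)=125 g(9,1)=126 g(9,3)=84 g(9,5)=36 g(9,7)=9 g(9,9)=1
t=10: g(10,-4)=75 g(10,-2)=200 g(10,0)=251 g(10,2)=210 g(10,4)=120 g(10,6)=45 g(10,8)=10 g(10,10)=1
t=11: g(11,-3)=275 g(11,-1)=451 g(11,1)=461 g(11,3)=330 g(11,5)=165 g(11,7)=55 g(11,9)=11 g(11,11)=1
t=12: g(12,-4)=275 g(12,-2)=726 g(12,0)=912 g(12,2)=791 g(12,4)=495 g(12,6)=220 g(12,8)=66 g(12,10)=12 g(12,12)=1
t=13: g(13,-3)=1001 g(13,-1)=1638 g(13,1)=1703 g(13,3)=1286 g(13,5)=715 g(13,7)=286 g(13,9)=78 g(13,11)=13 g(13,13)=1
t=14: g(14,-4)=1001 g(14,-2)=2639 g(14,0)=3341 g(14,2)=2989 g(14,4)=2001 g(14,6)=1001 g(14,8)=364 g(14,10)=91 g(14,12)=14 g(14,14)=1
t=15: g(15,-3)=3640 g(15,-1)=5980 g(15,1)=6330 g(15,3)=4990 g(15,5)=3002 g(15,7)=1365 g(15,9)=455 g(15,11)=105 g(15,13)=15 g(15,15)=1
t=16: g(16,-4)=3640 g(16,-2)=9620 g(16,0)=12310 g(16,2)=11320 g(16,4)=7992 g(16,6)=4367 g(16,8)=1820 g(16,10)=560 g(16,12)=120 g(16,14)=16 g(16,16)=1
t=17: g(17,-3)=13260 g(17,-1)=21930 g(17,1)=23630 g(17,3)=19312 g(17,5)=12359 g(17,7)=6187 g(17,9)=2380 g(17,11)=680 g(17,13)=136 g(17,15)=17 g(17,17)=1
t=18: g(18,-4)=13260 g(18,-2)=35190 g(18,0)=45560 g(18,2)=42942 g(18,4)=31671 g(18,6)=18546 g(18,8)=8567 g(18,10)=3060 g(18,12)=816 g(18,14)=153 g(18,16)=18 g(18,18)=1
t=19: g(19,-3)=48450 g(19,-1)=80750 g(19,1)=88502 g(19,3)=74613 g(19,5)=50217 g(19,7)=27113 g(19,9)=11627 g(19,11)=3876 g(19,13)=969 g(19,15)=171 g(19,17)=19 g(19,19)=1
t=20: g(20,-4)=48450 g(20,-2)=129200 g(20,0)=169252 g(20,2)=163115 g(20,4)=124830 g(20,6)=77330 g(20,8)=38740 g(20,10)=15503 g(20,12)=4845 g(20,14)=1140 g(20,16)=190 g(20,18)=20 g(20,20)=1
Paths never hitting -5: Σ_s g(20,s) = 772616
Paths hitting -5: 2^20 - 772616 = 275960
P = 275960/1048576 = 34495/131072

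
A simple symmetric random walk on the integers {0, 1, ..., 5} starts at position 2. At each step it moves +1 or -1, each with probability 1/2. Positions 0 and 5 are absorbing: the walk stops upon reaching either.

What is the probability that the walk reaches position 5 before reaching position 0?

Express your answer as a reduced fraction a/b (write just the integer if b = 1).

Symmetric walk (p = 1/2): the harmonic-function argument gives P(hit 5 before 0 | start at 2) = a/N.
P = 2/5 = 2/5

Answer: 2/5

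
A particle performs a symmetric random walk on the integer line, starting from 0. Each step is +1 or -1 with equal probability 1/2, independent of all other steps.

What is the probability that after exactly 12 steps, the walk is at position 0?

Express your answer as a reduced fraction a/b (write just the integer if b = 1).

Answer: 231/1024

Derivation:
To return to 0 after 12 steps: need exactly 6 steps of +1 and 6 of -1.
Favorable paths: C(12,6) = 924
Total paths: 2^12 = 4096
P = 924/4096 = 231/1024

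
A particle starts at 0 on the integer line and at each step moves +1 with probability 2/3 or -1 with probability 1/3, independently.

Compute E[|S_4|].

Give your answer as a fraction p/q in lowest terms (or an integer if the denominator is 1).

Answer: 148/81

Derivation:
S_4 takes values m ≡ 0 (mod 2) with |m| ≤ 4; P(S_4=m) = C(4,(4+m)/2) · (2/3)^((4+m)/2) · (1/3)^((4-m)/2).
Distribution: P(S=-4)=1/81, P(S=-2)=8/81, P(S=0)=8/27, P(S=2)=32/81, P(S=4)=16/81
E[|S_4|] = Σ_m |m|·P(S_4=m) = 148/81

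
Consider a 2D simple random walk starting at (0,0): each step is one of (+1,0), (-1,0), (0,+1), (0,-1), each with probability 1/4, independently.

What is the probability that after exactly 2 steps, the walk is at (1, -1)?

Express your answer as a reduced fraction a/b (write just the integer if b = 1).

Let h be the number of horizontal steps (so 2-h are vertical). To end at (1,-1) need (h+1)/2 right-steps and ((2-h)-1)/2 up-steps.
Sum over h with 1 ≤ h ≤ 1, h ≡ 1 (mod 2), 2-h ≡ 1 (mod 2):
h=1: C(2,1)·C(1,1)·C(1,0) = 2·1·1 = 2
Total favorable: 2
Total paths: 4^2 = 16
P = 2/16 = 1/8

Answer: 1/8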